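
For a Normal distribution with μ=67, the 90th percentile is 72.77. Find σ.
σ = 4.5024

For X ~ Normal(μ, σ), the p-th percentile satisfies x = μ + z_p × σ,
where z_p = Φ⁻¹(p) is the standard normal quantile.

Step 1: z_{0.9} = Φ⁻¹(0.9) = 1.2816

Step 2: Solve for σ:
72.77 = 67 + 1.2816 × σ
σ = (72.77 - 67) / 1.2816
σ = 5.77 / 1.2816
σ = 4.5024

Verification: μ + z × σ = 67 + 1.2816 × 4.5024 = 72.77 ✓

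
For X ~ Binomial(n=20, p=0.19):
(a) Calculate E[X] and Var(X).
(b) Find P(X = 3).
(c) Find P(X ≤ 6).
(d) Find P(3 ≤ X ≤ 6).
(a) E[X] = 3.8000, Var(X) = 3.0780
(b) P(X = 3) = 0.217476
(c) P(X ≤ 6) = 0.931096
(d) P(3 ≤ X ≤ 6) = 0.692450

We have X ~ Binomial(n=20, p=0.19).

(a) Moments:
E[X] = 3.8000
Var(X) = 3.0780
σ = √Var(X) = 1.7544

(b) Point probability using PMF:
P(X = 3) = 0.217476

(c) Cumulative probability using CDF:
P(X ≤ 6) = F(6) = 0.931096

(d) Range probability:
P(3 ≤ X ≤ 6) = P(X ≤ 6) - P(X ≤ 2)
                   = F(6) - F(2)
                   = 0.931096 - 0.238646
                   = 0.692450

This means approximately 69.2% of outcomes fall in the interval [3, 6].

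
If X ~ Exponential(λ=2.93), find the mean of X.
0.3413

We have X ~ Exponential(λ=2.93).

For an Exponential distribution with λ=2.93:
E[X] = 0.3413

This is the expected (average) value of X.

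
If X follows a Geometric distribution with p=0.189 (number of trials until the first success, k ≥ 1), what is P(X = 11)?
0.023263

We have X ~ Geometric(p=0.189) (number of trials until the first success, k ≥ 1).

For a Geometric distribution, the PMF gives us the probability of each outcome.

Using the PMF formula:
P(X = 11) = 0.023263

Rounded to 4 decimal places: 0.0233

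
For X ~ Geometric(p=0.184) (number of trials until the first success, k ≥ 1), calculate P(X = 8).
0.044325

We have X ~ Geometric(p=0.184) (number of trials until the first success, k ≥ 1).

For a Geometric distribution, the PMF gives us the probability of each outcome.

Using the PMF formula:
P(X = 8) = 0.044325

Rounded to 4 decimal places: 0.0443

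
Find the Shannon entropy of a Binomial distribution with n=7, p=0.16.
1.3205 nats

We have X ~ Binomial(n=7, p=0.16).

The Shannon entropy measures the uncertainty or information content of the distribution.

For a Binomial distribution with n=7, p=0.16:
H(X) = 1.3205 nats

(In bits, this would be 1.9051 bits.)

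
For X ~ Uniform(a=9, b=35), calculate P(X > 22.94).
0.463846

We have X ~ Uniform(a=9, b=35).

P(X > 22.94) = 1 - P(X ≤ 22.94)
                = 1 - F(22.94)
                = 1 - 0.536154
                = 0.463846

So there's approximately a 46.4% chance that X exceeds 22.94.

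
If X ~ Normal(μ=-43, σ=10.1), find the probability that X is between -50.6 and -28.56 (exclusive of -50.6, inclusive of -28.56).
0.697716

We have X ~ Normal(μ=-43, σ=10.1).

To find P(-50.6 < X ≤ -28.56), we use:
P(-50.6 < X ≤ -28.56) = P(X ≤ -28.56) - P(X ≤ -50.6)
                 = F(-28.56) - F(-50.6)
                 = 0.923599 - 0.225883
                 = 0.697716

So there's approximately a 69.8% chance that X falls in this range.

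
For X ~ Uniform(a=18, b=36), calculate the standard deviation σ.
5.1962

We have X ~ Uniform(a=18, b=36).

For a Uniform distribution with a=18, b=36:
σ = √Var(X) = 5.1962

The standard deviation is the square root of the variance.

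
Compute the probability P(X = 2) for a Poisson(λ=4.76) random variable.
0.097038

We have X ~ Poisson(λ=4.76).

For a Poisson distribution, the PMF gives us the probability of each outcome.

Using the PMF formula:
P(X = 2) = 0.097038

Rounded to 4 decimal places: 0.0970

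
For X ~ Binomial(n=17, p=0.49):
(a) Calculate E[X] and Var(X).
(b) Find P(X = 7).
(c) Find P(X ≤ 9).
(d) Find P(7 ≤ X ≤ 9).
(a) E[X] = 8.3300, Var(X) = 4.2483
(b) P(X = 7) = 0.157018
(c) P(X ≤ 9) = 0.714529
(d) P(7 ≤ X ≤ 9) = 0.526774

We have X ~ Binomial(n=17, p=0.49).

(a) Moments:
E[X] = 8.3300
Var(X) = 4.2483
σ = √Var(X) = 2.0611

(b) Point probability using PMF:
P(X = 7) = 0.157018

(c) Cumulative probability using CDF:
P(X ≤ 9) = F(9) = 0.714529

(d) Range probability:
P(7 ≤ X ≤ 9) = P(X ≤ 9) - P(X ≤ 6)
                   = F(9) - F(6)
                   = 0.714529 - 0.187756
                   = 0.526774

This means approximately 52.7% of outcomes fall in the interval [7, 9].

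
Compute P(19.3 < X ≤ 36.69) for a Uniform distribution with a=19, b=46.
0.644074

We have X ~ Uniform(a=19, b=46).

To find P(19.3 < X ≤ 36.69), we use:
P(19.3 < X ≤ 36.69) = P(X ≤ 36.69) - P(X ≤ 19.3)
                 = F(36.69) - F(19.3)
                 = 0.655185 - 0.011111
                 = 0.644074

So there's approximately a 64.4% chance that X falls in this range.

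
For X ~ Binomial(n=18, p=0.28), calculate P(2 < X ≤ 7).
0.814434

We have X ~ Binomial(n=18, p=0.28).

To find P(2 < X ≤ 7), we use:
P(2 < X ≤ 7) = P(X ≤ 7) - P(X ≤ 2)
                 = F(7) - F(2)
                 = 0.898629 - 0.084195
                 = 0.814434

So there's approximately a 81.4% chance that X falls in this range.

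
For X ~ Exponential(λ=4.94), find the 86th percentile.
0.3980

We have X ~ Exponential(λ=4.94).

We want to find x such that P(X ≤ x) = 0.86.

This is the 86th percentile, which means 86% of values fall below this point.

Using the inverse CDF (quantile function):
x = F⁻¹(0.86) = 0.3980

Verification: P(X ≤ 0.3980) = 0.86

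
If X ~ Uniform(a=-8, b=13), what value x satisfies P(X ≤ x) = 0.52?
2.9200

We have X ~ Uniform(a=-8, b=13).

We want to find x such that P(X ≤ x) = 0.52.

This is the 52nd percentile, which means 52% of values fall below this point.

Using the inverse CDF (quantile function):
x = F⁻¹(0.52) = 2.9200

Verification: P(X ≤ 2.9200) = 0.52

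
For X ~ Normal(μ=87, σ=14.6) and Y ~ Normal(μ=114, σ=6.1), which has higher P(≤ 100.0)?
X has higher probability (P(X ≤ 100.0) = 0.8134 > P(Y ≤ 100.0) = 0.0109)

Compute P(≤ 100.0) for each distribution:

X ~ Normal(μ=87, σ=14.6):
P(X ≤ 100.0) = 0.8134

Y ~ Normal(μ=114, σ=6.1):
P(Y ≤ 100.0) = 0.0109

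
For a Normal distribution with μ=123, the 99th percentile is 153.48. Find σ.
σ = 13.1021

For X ~ Normal(μ, σ), the p-th percentile satisfies x = μ + z_p × σ,
where z_p = Φ⁻¹(p) is the standard normal quantile.

Step 1: z_{0.99} = Φ⁻¹(0.99) = 2.3263

Step 2: Solve for σ:
153.48 = 123 + 2.3263 × σ
σ = (153.48 - 123) / 2.3263
σ = 30.48 / 2.3263
σ = 13.1021

Verification: μ + z × σ = 123 + 2.3263 × 13.1021 = 153.48 ✓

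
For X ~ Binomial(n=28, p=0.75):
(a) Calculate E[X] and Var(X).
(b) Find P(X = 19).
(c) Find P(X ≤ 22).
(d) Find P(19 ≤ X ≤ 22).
(a) E[X] = 21.0000, Var(X) = 5.2500
(b) P(X = 19) = 0.111406
(c) P(X ≤ 22) = 0.736210
(d) P(19 ≤ X ≤ 22) = 0.597756

We have X ~ Binomial(n=28, p=0.75).

(a) Moments:
E[X] = 21.0000
Var(X) = 5.2500
σ = √Var(X) = 2.2913

(b) Point probability using PMF:
P(X = 19) = 0.111406

(c) Cumulative probability using CDF:
P(X ≤ 22) = F(22) = 0.736210

(d) Range probability:
P(19 ≤ X ≤ 22) = P(X ≤ 22) - P(X ≤ 18)
                   = F(22) - F(18)
                   = 0.736210 - 0.138454
                   = 0.597756

This means approximately 59.8% of outcomes fall in the interval [19, 22].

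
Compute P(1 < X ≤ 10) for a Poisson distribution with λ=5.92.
0.942014

We have X ~ Poisson(λ=5.92).

To find P(1 < X ≤ 10), we use:
P(1 < X ≤ 10) = P(X ≤ 10) - P(X ≤ 1)
                 = F(10) - F(1)
                 = 0.960596 - 0.018582
                 = 0.942014

So there's approximately a 94.2% chance that X falls in this range.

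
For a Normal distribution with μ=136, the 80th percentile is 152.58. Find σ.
σ = 19.7001

For X ~ Normal(μ, σ), the p-th percentile satisfies x = μ + z_p × σ,
where z_p = Φ⁻¹(p) is the standard normal quantile.

Step 1: z_{0.8} = Φ⁻¹(0.8) = 0.8416

Step 2: Solve for σ:
152.58 = 136 + 0.8416 × σ
σ = (152.58 - 136) / 0.8416
σ = 16.58 / 0.8416
σ = 19.7001

Verification: μ + z × σ = 136 + 0.8416 × 19.7001 = 152.58 ✓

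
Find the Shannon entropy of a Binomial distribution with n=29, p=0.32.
2.3381 nats

We have X ~ Binomial(n=29, p=0.32).

The Shannon entropy measures the uncertainty or information content of the distribution.

For a Binomial distribution with n=29, p=0.32:
H(X) = 2.3381 nats

(In bits, this would be 3.3731 bits.)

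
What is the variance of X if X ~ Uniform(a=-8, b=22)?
75.0000

We have X ~ Uniform(a=-8, b=22).

For a Uniform distribution with a=-8, b=22:
Var(X) = 75.0000

The variance measures the spread of the distribution around the mean.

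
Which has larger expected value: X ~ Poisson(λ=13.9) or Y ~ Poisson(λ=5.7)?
X has larger mean (13.9000 > 5.7000)

Compute the expected value for each distribution:

X ~ Poisson(λ=13.9):
E[X] = 13.9000

Y ~ Poisson(λ=5.7):
E[Y] = 5.7000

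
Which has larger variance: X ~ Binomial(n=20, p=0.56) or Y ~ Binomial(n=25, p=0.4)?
Y has larger variance (6.0000 > 4.9280)

Compute the variance for each distribution:

X ~ Binomial(n=20, p=0.56):
Var(X) = 4.9280

Y ~ Binomial(n=25, p=0.4):
Var(Y) = 6.0000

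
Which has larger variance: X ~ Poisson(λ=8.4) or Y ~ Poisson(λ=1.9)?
X has larger variance (8.4000 > 1.9000)

Compute the variance for each distribution:

X ~ Poisson(λ=8.4):
Var(X) = 8.4000

Y ~ Poisson(λ=1.9):
Var(Y) = 1.9000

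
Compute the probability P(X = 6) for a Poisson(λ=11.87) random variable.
0.027183

We have X ~ Poisson(λ=11.87).

For a Poisson distribution, the PMF gives us the probability of each outcome.

Using the PMF formula:
P(X = 6) = 0.027183

Rounded to 4 decimal places: 0.0272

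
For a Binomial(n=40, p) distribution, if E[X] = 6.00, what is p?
p = 0.15

For a Binomial(n, p) distribution:
E[X] = n × p

Given n = 40 and E[X] = 6.00:
6.00 = 40 × p
p = 6.00 / 40 = 0.15

Verification: Binomial(40, 0.15) has E[X] = 6.00 ✓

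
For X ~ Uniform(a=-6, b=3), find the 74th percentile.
0.6600

We have X ~ Uniform(a=-6, b=3).

We want to find x such that P(X ≤ x) = 0.74.

This is the 74th percentile, which means 74% of values fall below this point.

Using the inverse CDF (quantile function):
x = F⁻¹(0.74) = 0.6600

Verification: P(X ≤ 0.6600) = 0.74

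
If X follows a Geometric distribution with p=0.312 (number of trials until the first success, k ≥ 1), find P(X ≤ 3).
0.674339

We have X ~ Geometric(p=0.312) (number of trials until the first success, k ≥ 1).

The CDF gives us P(X ≤ k).

Using the CDF:
P(X ≤ 3) = 0.674339

This means there's approximately a 67.4% chance that X is at most 3.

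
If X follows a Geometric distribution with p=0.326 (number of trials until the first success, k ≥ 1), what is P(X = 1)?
0.326000

We have X ~ Geometric(p=0.326) (number of trials until the first success, k ≥ 1).

For a Geometric distribution, the PMF gives us the probability of each outcome.

Using the PMF formula:
P(X = 1) = 0.326000

Rounded to 4 decimal places: 0.3260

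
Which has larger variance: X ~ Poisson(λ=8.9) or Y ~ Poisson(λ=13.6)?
Y has larger variance (13.6000 > 8.9000)

Compute the variance for each distribution:

X ~ Poisson(λ=8.9):
Var(X) = 8.9000

Y ~ Poisson(λ=13.6):
Var(Y) = 13.6000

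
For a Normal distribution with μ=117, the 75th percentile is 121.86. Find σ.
σ = 7.2054

For X ~ Normal(μ, σ), the p-th percentile satisfies x = μ + z_p × σ,
where z_p = Φ⁻¹(p) is the standard normal quantile.

Step 1: z_{0.75} = Φ⁻¹(0.75) = 0.6745

Step 2: Solve for σ:
121.86 = 117 + 0.6745 × σ
σ = (121.86 - 117) / 0.6745
σ = 4.86 / 0.6745
σ = 7.2054

Verification: μ + z × σ = 117 + 0.6745 × 7.2054 = 121.86 ✓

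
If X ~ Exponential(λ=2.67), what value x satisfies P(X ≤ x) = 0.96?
1.2056

We have X ~ Exponential(λ=2.67).

We want to find x such that P(X ≤ x) = 0.96.

This is the 96th percentile, which means 96% of values fall below this point.

Using the inverse CDF (quantile function):
x = F⁻¹(0.96) = 1.2056

Verification: P(X ≤ 1.2056) = 0.96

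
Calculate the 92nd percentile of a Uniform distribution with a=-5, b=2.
1.4400

We have X ~ Uniform(a=-5, b=2).

We want to find x such that P(X ≤ x) = 0.92.

This is the 92nd percentile, which means 92% of values fall below this point.

Using the inverse CDF (quantile function):
x = F⁻¹(0.92) = 1.4400

Verification: P(X ≤ 1.4400) = 0.92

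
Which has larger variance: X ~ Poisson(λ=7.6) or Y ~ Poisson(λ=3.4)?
X has larger variance (7.6000 > 3.4000)

Compute the variance for each distribution:

X ~ Poisson(λ=7.6):
Var(X) = 7.6000

Y ~ Poisson(λ=3.4):
Var(Y) = 3.4000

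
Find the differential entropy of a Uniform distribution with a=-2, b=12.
2.6391 nats

We have X ~ Uniform(a=-2, b=12).

The differential entropy measures the uncertainty or information content of the distribution.

For a Uniform distribution with a=-2, b=12:
h(X) = 2.6391 nats

(In bits, this would be 3.8074 bits.)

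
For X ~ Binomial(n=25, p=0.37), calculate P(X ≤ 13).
0.958770

We have X ~ Binomial(n=25, p=0.37).

The CDF gives us P(X ≤ k).

Using the CDF:
P(X ≤ 13) = 0.958770

This means there's approximately a 95.9% chance that X is at most 13.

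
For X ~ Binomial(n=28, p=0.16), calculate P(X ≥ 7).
0.148678

We have X ~ Binomial(n=28, p=0.16).

For discrete distributions, P(X ≥ 7) = 1 - P(X ≤ 6).

P(X ≤ 6) = 0.851322
P(X ≥ 7) = 1 - 0.851322 = 0.148678

So there's approximately a 14.9% chance that X is at least 7.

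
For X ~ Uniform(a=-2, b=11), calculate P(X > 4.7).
0.484615

We have X ~ Uniform(a=-2, b=11).

P(X > 4.7) = 1 - P(X ≤ 4.7)
                = 1 - F(4.7)
                = 1 - 0.515385
                = 0.484615

So there's approximately a 48.5% chance that X exceeds 4.7.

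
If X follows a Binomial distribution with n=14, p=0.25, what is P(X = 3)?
0.240212

We have X ~ Binomial(n=14, p=0.25).

For a Binomial distribution, the PMF gives us the probability of each outcome.

Using the PMF formula:
P(X = 3) = 0.240212

Rounded to 4 decimal places: 0.2402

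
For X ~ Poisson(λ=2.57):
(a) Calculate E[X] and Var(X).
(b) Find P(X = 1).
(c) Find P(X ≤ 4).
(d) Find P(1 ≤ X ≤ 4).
(a) E[X] = 2.5700, Var(X) = 2.5700
(b) P(X = 1) = 0.196696
(c) P(X ≤ 4) = 0.881632
(d) P(1 ≤ X ≤ 4) = 0.805096

We have X ~ Poisson(λ=2.57).

(a) Moments:
E[X] = 2.5700
Var(X) = 2.5700
σ = √Var(X) = 1.6031

(b) Point probability using PMF:
P(X = 1) = 0.196696

(c) Cumulative probability using CDF:
P(X ≤ 4) = F(4) = 0.881632

(d) Range probability:
P(1 ≤ X ≤ 4) = P(X ≤ 4) - P(X ≤ 0)
                   = F(4) - F(0)
                   = 0.881632 - 0.076536
                   = 0.805096

This means approximately 80.5% of outcomes fall in the interval [1, 4].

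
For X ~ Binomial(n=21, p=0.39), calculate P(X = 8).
0.176339

We have X ~ Binomial(n=21, p=0.39).

For a Binomial distribution, the PMF gives us the probability of each outcome.

Using the PMF formula:
P(X = 8) = 0.176339

Rounded to 4 decimal places: 0.1763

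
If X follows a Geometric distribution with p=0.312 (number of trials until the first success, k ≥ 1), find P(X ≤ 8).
0.949800

We have X ~ Geometric(p=0.312) (number of trials until the first success, k ≥ 1).

The CDF gives us P(X ≤ k).

Using the CDF:
P(X ≤ 8) = 0.949800

This means there's approximately a 95.0% chance that X is at most 8.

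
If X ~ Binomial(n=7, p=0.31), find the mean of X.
2.1700

We have X ~ Binomial(n=7, p=0.31).

For a Binomial distribution with n=7, p=0.31:
E[X] = 2.1700

This is the expected (average) value of X.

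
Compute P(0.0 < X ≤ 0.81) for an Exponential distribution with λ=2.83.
0.898966

We have X ~ Exponential(λ=2.83).

To find P(0.0 < X ≤ 0.81), we use:
P(0.0 < X ≤ 0.81) = P(X ≤ 0.81) - P(X ≤ 0.0)
                 = F(0.81) - F(0.0)
                 = 0.898966 - 0.000000
                 = 0.898966

So there's approximately a 89.9% chance that X falls in this range.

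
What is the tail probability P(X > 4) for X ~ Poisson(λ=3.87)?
0.345784

We have X ~ Poisson(λ=3.87).

P(X > 4) = 1 - P(X ≤ 4)
                = 1 - F(4)
                = 1 - 0.654216
                = 0.345784

So there's approximately a 34.6% chance that X exceeds 4.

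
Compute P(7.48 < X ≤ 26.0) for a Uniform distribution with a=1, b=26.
0.740800

We have X ~ Uniform(a=1, b=26).

To find P(7.48 < X ≤ 26.0), we use:
P(7.48 < X ≤ 26.0) = P(X ≤ 26.0) - P(X ≤ 7.48)
                 = F(26.0) - F(7.48)
                 = 1.000000 - 0.259200
                 = 0.740800

So there's approximately a 74.1% chance that X falls in this range.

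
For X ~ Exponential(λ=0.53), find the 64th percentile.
1.9276

We have X ~ Exponential(λ=0.53).

We want to find x such that P(X ≤ x) = 0.64.

This is the 64th percentile, which means 64% of values fall below this point.

Using the inverse CDF (quantile function):
x = F⁻¹(0.64) = 1.9276

Verification: P(X ≤ 1.9276) = 0.64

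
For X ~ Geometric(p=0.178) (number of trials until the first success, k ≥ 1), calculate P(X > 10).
0.140837

We have X ~ Geometric(p=0.178) (number of trials until the first success, k ≥ 1).

P(X > 10) = 1 - P(X ≤ 10)
                = 1 - F(10)
                = 1 - 0.859163
                = 0.140837

So there's approximately a 14.1% chance that X exceeds 10.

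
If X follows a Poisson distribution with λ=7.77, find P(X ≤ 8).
0.624616

We have X ~ Poisson(λ=7.77).

The CDF gives us P(X ≤ k).

Using the CDF:
P(X ≤ 8) = 0.624616

This means there's approximately a 62.5% chance that X is at most 8.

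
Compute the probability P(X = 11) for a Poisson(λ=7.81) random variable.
0.067014

We have X ~ Poisson(λ=7.81).

For a Poisson distribution, the PMF gives us the probability of each outcome.

Using the PMF formula:
P(X = 11) = 0.067014

Rounded to 4 decimal places: 0.0670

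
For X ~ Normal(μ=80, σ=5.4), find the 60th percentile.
81.3681

We have X ~ Normal(μ=80, σ=5.4).

We want to find x such that P(X ≤ x) = 0.6.

This is the 60th percentile, which means 60% of values fall below this point.

Using the inverse CDF (quantile function):
x = F⁻¹(0.6) = 81.3681

Verification: P(X ≤ 81.3681) = 0.6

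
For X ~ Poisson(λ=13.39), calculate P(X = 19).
0.032250

We have X ~ Poisson(λ=13.39).

For a Poisson distribution, the PMF gives us the probability of each outcome.

Using the PMF formula:
P(X = 19) = 0.032250

Rounded to 4 decimal places: 0.0323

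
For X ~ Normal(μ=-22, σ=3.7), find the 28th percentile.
-24.1565

We have X ~ Normal(μ=-22, σ=3.7).

We want to find x such that P(X ≤ x) = 0.28.

This is the 28th percentile, which means 28% of values fall below this point.

Using the inverse CDF (quantile function):
x = F⁻¹(0.28) = -24.1565

Verification: P(X ≤ -24.1565) = 0.28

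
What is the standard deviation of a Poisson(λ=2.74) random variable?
1.6553

We have X ~ Poisson(λ=2.74).

For a Poisson distribution with λ=2.74:
σ = √Var(X) = 1.6553

The standard deviation is the square root of the variance.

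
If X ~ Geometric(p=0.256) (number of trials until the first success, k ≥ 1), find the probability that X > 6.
0.169605

We have X ~ Geometric(p=0.256) (number of trials until the first success, k ≥ 1).

P(X > 6) = 1 - P(X ≤ 6)
                = 1 - F(6)
                = 1 - 0.830395
                = 0.169605

So there's approximately a 17.0% chance that X exceeds 6.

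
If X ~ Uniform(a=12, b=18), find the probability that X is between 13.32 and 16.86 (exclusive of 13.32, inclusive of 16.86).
0.590000

We have X ~ Uniform(a=12, b=18).

To find P(13.32 < X ≤ 16.86), we use:
P(13.32 < X ≤ 16.86) = P(X ≤ 16.86) - P(X ≤ 13.32)
                 = F(16.86) - F(13.32)
                 = 0.810000 - 0.220000
                 = 0.590000

So there's approximately a 59.0% chance that X falls in this range.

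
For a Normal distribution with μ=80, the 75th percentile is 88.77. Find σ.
σ = 13.0024

For X ~ Normal(μ, σ), the p-th percentile satisfies x = μ + z_p × σ,
where z_p = Φ⁻¹(p) is the standard normal quantile.

Step 1: z_{0.75} = Φ⁻¹(0.75) = 0.6745

Step 2: Solve for σ:
88.77 = 80 + 0.6745 × σ
σ = (88.77 - 80) / 0.6745
σ = 8.77 / 0.6745
σ = 13.0024

Verification: μ + z × σ = 80 + 0.6745 × 13.0024 = 88.77 ✓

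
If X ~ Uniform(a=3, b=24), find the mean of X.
13.5000

We have X ~ Uniform(a=3, b=24).

For a Uniform distribution with a=3, b=24:
E[X] = 13.5000

This is the expected (average) value of X.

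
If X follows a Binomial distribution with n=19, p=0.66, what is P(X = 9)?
0.045316

We have X ~ Binomial(n=19, p=0.66).

For a Binomial distribution, the PMF gives us the probability of each outcome.

Using the PMF formula:
P(X = 9) = 0.045316

Rounded to 4 decimal places: 0.0453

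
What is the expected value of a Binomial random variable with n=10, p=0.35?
3.5000

We have X ~ Binomial(n=10, p=0.35).

For a Binomial distribution with n=10, p=0.35:
E[X] = 3.5000

This is the expected (average) value of X.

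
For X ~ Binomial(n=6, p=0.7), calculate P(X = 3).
0.185220

We have X ~ Binomial(n=6, p=0.7).

For a Binomial distribution, the PMF gives us the probability of each outcome.

Using the PMF formula:
P(X = 3) = 0.185220

Rounded to 4 decimal places: 0.1852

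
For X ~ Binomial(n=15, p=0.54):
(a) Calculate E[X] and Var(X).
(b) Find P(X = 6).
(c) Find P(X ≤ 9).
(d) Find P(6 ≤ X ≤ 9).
(a) E[X] = 8.1000, Var(X) = 3.7260
(b) P(X = 6) = 0.114442
(c) P(X ≤ 9) = 0.764079
(d) P(6 ≤ X ≤ 9) = 0.675080

We have X ~ Binomial(n=15, p=0.54).

(a) Moments:
E[X] = 8.1000
Var(X) = 3.7260
σ = √Var(X) = 1.9303

(b) Point probability using PMF:
P(X = 6) = 0.114442

(c) Cumulative probability using CDF:
P(X ≤ 9) = F(9) = 0.764079

(d) Range probability:
P(6 ≤ X ≤ 9) = P(X ≤ 9) - P(X ≤ 5)
                   = F(9) - F(5)
                   = 0.764079 - 0.088999
                   = 0.675080

This means approximately 67.5% of outcomes fall in the interval [6, 9].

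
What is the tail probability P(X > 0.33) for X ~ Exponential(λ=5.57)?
0.159119

We have X ~ Exponential(λ=5.57).

P(X > 0.33) = 1 - P(X ≤ 0.33)
                = 1 - F(0.33)
                = 1 - 0.840881
                = 0.159119

So there's approximately a 15.9% chance that X exceeds 0.33.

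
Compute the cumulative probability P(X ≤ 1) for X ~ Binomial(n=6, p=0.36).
0.300648

We have X ~ Binomial(n=6, p=0.36).

The CDF gives us P(X ≤ k).

Using the CDF:
P(X ≤ 1) = 0.300648

This means there's approximately a 30.1% chance that X is at most 1.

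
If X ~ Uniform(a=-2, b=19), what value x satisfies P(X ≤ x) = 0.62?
11.0200

We have X ~ Uniform(a=-2, b=19).

We want to find x such that P(X ≤ x) = 0.62.

This is the 62nd percentile, which means 62% of values fall below this point.

Using the inverse CDF (quantile function):
x = F⁻¹(0.62) = 11.0200

Verification: P(X ≤ 11.0200) = 0.62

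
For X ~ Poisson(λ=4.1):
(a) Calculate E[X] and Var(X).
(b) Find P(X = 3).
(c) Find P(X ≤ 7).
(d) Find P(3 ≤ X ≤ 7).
(a) E[X] = 4.1000, Var(X) = 4.1000
(b) P(X = 3) = 0.190368
(c) P(X ≤ 7) = 0.942688
(d) P(3 ≤ X ≤ 7) = 0.718874

We have X ~ Poisson(λ=4.1).

(a) Moments:
E[X] = 4.1000
Var(X) = 4.1000
σ = √Var(X) = 2.0248

(b) Point probability using PMF:
P(X = 3) = 0.190368

(c) Cumulative probability using CDF:
P(X ≤ 7) = F(7) = 0.942688

(d) Range probability:
P(3 ≤ X ≤ 7) = P(X ≤ 7) - P(X ≤ 2)
                   = F(7) - F(2)
                   = 0.942688 - 0.223814
                   = 0.718874

This means approximately 71.9% of outcomes fall in the interval [3, 7].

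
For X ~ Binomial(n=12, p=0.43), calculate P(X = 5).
0.227610

We have X ~ Binomial(n=12, p=0.43).

For a Binomial distribution, the PMF gives us the probability of each outcome.

Using the PMF formula:
P(X = 5) = 0.227610

Rounded to 4 decimal places: 0.2276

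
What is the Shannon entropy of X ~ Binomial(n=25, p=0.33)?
2.2717 nats

We have X ~ Binomial(n=25, p=0.33).

The Shannon entropy measures the uncertainty or information content of the distribution.

For a Binomial distribution with n=25, p=0.33:
H(X) = 2.2717 nats

(In bits, this would be 3.2774 bits.)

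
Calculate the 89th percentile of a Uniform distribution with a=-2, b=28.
24.7000

We have X ~ Uniform(a=-2, b=28).

We want to find x such that P(X ≤ x) = 0.89.

This is the 89th percentile, which means 89% of values fall below this point.

Using the inverse CDF (quantile function):
x = F⁻¹(0.89) = 24.7000

Verification: P(X ≤ 24.7000) = 0.89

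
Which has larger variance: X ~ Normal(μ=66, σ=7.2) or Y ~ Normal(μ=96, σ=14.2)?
Y has larger variance (201.6400 > 51.8400)

Compute the variance for each distribution:

X ~ Normal(μ=66, σ=7.2):
Var(X) = 51.8400

Y ~ Normal(μ=96, σ=14.2):
Var(Y) = 201.6400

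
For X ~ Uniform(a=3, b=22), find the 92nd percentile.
20.4800

We have X ~ Uniform(a=3, b=22).

We want to find x such that P(X ≤ x) = 0.92.

This is the 92nd percentile, which means 92% of values fall below this point.

Using the inverse CDF (quantile function):
x = F⁻¹(0.92) = 20.4800

Verification: P(X ≤ 20.4800) = 0.92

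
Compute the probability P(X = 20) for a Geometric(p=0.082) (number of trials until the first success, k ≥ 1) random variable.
0.016137

We have X ~ Geometric(p=0.082) (number of trials until the first success, k ≥ 1).

For a Geometric distribution, the PMF gives us the probability of each outcome.

Using the PMF formula:
P(X = 20) = 0.016137

Rounded to 4 decimal places: 0.0161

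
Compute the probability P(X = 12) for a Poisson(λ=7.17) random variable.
0.029648

We have X ~ Poisson(λ=7.17).

For a Poisson distribution, the PMF gives us the probability of each outcome.

Using the PMF formula:
P(X = 12) = 0.029648

Rounded to 4 decimal places: 0.0296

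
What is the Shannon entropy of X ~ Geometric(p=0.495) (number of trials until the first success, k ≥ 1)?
1.4002 nats

We have X ~ Geometric(p=0.495) (number of trials until the first success, k ≥ 1).

The Shannon entropy measures the uncertainty or information content of the distribution.

For a Geometric distribution with p=0.495 (number of trials until the first success, k ≥ 1):
H(X) = 1.4002 nats

(In bits, this would be 2.0201 bits.)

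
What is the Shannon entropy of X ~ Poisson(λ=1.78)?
1.6382 nats

We have X ~ Poisson(λ=1.78).

The Shannon entropy measures the uncertainty or information content of the distribution.

For a Poisson distribution with λ=1.78:
H(X) = 1.6382 nats

(In bits, this would be 2.3634 bits.)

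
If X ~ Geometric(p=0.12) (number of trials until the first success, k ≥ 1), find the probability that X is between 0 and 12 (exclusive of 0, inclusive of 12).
0.784329

We have X ~ Geometric(p=0.12) (number of trials until the first success, k ≥ 1).

To find P(0 < X ≤ 12), we use:
P(0 < X ≤ 12) = P(X ≤ 12) - P(X ≤ 0)
                 = F(12) - F(0)
                 = 0.784329 - 0.000000
                 = 0.784329

So there's approximately a 78.4% chance that X falls in this range.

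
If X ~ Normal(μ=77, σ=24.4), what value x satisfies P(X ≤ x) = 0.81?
98.4207

We have X ~ Normal(μ=77, σ=24.4).

We want to find x such that P(X ≤ x) = 0.81.

This is the 81st percentile, which means 81% of values fall below this point.

Using the inverse CDF (quantile function):
x = F⁻¹(0.81) = 98.4207

Verification: P(X ≤ 98.4207) = 0.81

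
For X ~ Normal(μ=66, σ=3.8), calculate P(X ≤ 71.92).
0.940371

We have X ~ Normal(μ=66, σ=3.8).

The CDF gives us P(X ≤ k).

Using the CDF:
P(X ≤ 71.92) = 0.940371

This means there's approximately a 94.0% chance that X is at most 71.92.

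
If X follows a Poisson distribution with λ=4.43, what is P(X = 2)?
0.116910

We have X ~ Poisson(λ=4.43).

For a Poisson distribution, the PMF gives us the probability of each outcome.

Using the PMF formula:
P(X = 2) = 0.116910

Rounded to 4 decimal places: 0.1169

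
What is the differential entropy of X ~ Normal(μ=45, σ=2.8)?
2.4486 nats

We have X ~ Normal(μ=45, σ=2.8).

The differential entropy measures the uncertainty or information content of the distribution.

For a Normal distribution with μ=45, σ=2.8:
h(X) = 2.4486 nats

(In bits, this would be 3.5325 bits.)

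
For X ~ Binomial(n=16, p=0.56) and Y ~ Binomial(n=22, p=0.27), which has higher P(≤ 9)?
Y has higher probability (P(Y ≤ 9) = 0.9515 > P(X ≤ 9) = 0.6029)

Compute P(≤ 9) for each distribution:

X ~ Binomial(n=16, p=0.56):
P(X ≤ 9) = 0.6029

Y ~ Binomial(n=22, p=0.27):
P(Y ≤ 9) = 0.9515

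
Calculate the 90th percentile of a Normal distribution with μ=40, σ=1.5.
41.9223

We have X ~ Normal(μ=40, σ=1.5).

We want to find x such that P(X ≤ x) = 0.9.

This is the 90th percentile, which means 90% of values fall below this point.

Using the inverse CDF (quantile function):
x = F⁻¹(0.9) = 41.9223

Verification: P(X ≤ 41.9223) = 0.9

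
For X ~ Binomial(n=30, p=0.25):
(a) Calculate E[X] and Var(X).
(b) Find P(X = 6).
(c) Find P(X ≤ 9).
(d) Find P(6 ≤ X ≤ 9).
(a) E[X] = 7.5000, Var(X) = 5.6250
(b) P(X = 6) = 0.145456
(c) P(X ≤ 9) = 0.803407
(d) P(6 ≤ X ≤ 9) = 0.600809

We have X ~ Binomial(n=30, p=0.25).

(a) Moments:
E[X] = 7.5000
Var(X) = 5.6250
σ = √Var(X) = 2.3717

(b) Point probability using PMF:
P(X = 6) = 0.145456

(c) Cumulative probability using CDF:
P(X ≤ 9) = F(9) = 0.803407

(d) Range probability:
P(6 ≤ X ≤ 9) = P(X ≤ 9) - P(X ≤ 5)
                   = F(9) - F(5)
                   = 0.803407 - 0.202598
                   = 0.600809

This means approximately 60.1% of outcomes fall in the interval [6, 9].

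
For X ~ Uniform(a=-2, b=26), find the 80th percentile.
20.4000

We have X ~ Uniform(a=-2, b=26).

We want to find x such that P(X ≤ x) = 0.8.

This is the 80th percentile, which means 80% of values fall below this point.

Using the inverse CDF (quantile function):
x = F⁻¹(0.8) = 20.4000

Verification: P(X ≤ 20.4000) = 0.8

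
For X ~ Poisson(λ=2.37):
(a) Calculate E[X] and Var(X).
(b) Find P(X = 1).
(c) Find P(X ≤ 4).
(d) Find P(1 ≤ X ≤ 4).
(a) E[X] = 2.3700, Var(X) = 2.3700
(b) P(X = 1) = 0.221549
(c) P(X ≤ 4) = 0.907856
(d) P(1 ≤ X ≤ 4) = 0.814375

We have X ~ Poisson(λ=2.37).

(a) Moments:
E[X] = 2.3700
Var(X) = 2.3700
σ = √Var(X) = 1.5395

(b) Point probability using PMF:
P(X = 1) = 0.221549

(c) Cumulative probability using CDF:
P(X ≤ 4) = F(4) = 0.907856

(d) Range probability:
P(1 ≤ X ≤ 4) = P(X ≤ 4) - P(X ≤ 0)
                   = F(4) - F(0)
                   = 0.907856 - 0.093481
                   = 0.814375

This means approximately 81.4% of outcomes fall in the interval [1, 4].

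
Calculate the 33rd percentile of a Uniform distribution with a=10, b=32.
17.2600

We have X ~ Uniform(a=10, b=32).

We want to find x such that P(X ≤ x) = 0.33.

This is the 33rd percentile, which means 33% of values fall below this point.

Using the inverse CDF (quantile function):
x = F⁻¹(0.33) = 17.2600

Verification: P(X ≤ 17.2600) = 0.33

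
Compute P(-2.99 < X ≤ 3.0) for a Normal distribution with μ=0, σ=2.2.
0.826600

We have X ~ Normal(μ=0, σ=2.2).

To find P(-2.99 < X ≤ 3.0), we use:
P(-2.99 < X ≤ 3.0) = P(X ≤ 3.0) - P(X ≤ -2.99)
                 = F(3.0) - F(-2.99)
                 = 0.913659 - 0.087059
                 = 0.826600

So there's approximately a 82.7% chance that X falls in this range.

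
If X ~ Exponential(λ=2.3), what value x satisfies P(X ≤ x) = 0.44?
0.2521

We have X ~ Exponential(λ=2.3).

We want to find x such that P(X ≤ x) = 0.44.

This is the 44th percentile, which means 44% of values fall below this point.

Using the inverse CDF (quantile function):
x = F⁻¹(0.44) = 0.2521

Verification: P(X ≤ 0.2521) = 0.44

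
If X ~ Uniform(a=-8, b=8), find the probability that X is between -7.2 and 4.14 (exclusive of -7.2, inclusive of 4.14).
0.708750

We have X ~ Uniform(a=-8, b=8).

To find P(-7.2 < X ≤ 4.14), we use:
P(-7.2 < X ≤ 4.14) = P(X ≤ 4.14) - P(X ≤ -7.2)
                 = F(4.14) - F(-7.2)
                 = 0.758750 - 0.050000
                 = 0.708750

So there's approximately a 70.9% chance that X falls in this range.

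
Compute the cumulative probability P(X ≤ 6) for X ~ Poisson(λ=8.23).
0.286097

We have X ~ Poisson(λ=8.23).

The CDF gives us P(X ≤ k).

Using the CDF:
P(X ≤ 6) = 0.286097

This means there's approximately a 28.6% chance that X is at most 6.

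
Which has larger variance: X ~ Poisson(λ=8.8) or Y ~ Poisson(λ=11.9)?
Y has larger variance (11.9000 > 8.8000)

Compute the variance for each distribution:

X ~ Poisson(λ=8.8):
Var(X) = 8.8000

Y ~ Poisson(λ=11.9):
Var(Y) = 11.9000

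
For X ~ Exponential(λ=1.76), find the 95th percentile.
1.7021

We have X ~ Exponential(λ=1.76).

We want to find x such that P(X ≤ x) = 0.95.

This is the 95th percentile, which means 95% of values fall below this point.

Using the inverse CDF (quantile function):
x = F⁻¹(0.95) = 1.7021

Verification: P(X ≤ 1.7021) = 0.95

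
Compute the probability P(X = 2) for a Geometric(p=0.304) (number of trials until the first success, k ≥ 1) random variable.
0.211584

We have X ~ Geometric(p=0.304) (number of trials until the first success, k ≥ 1).

For a Geometric distribution, the PMF gives us the probability of each outcome.

Using the PMF formula:
P(X = 2) = 0.211584

Rounded to 4 decimal places: 0.2116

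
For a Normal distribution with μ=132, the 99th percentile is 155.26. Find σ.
σ = 9.9985

For X ~ Normal(μ, σ), the p-th percentile satisfies x = μ + z_p × σ,
where z_p = Φ⁻¹(p) is the standard normal quantile.

Step 1: z_{0.99} = Φ⁻¹(0.99) = 2.3263

Step 2: Solve for σ:
155.26 = 132 + 2.3263 × σ
σ = (155.26 - 132) / 2.3263
σ = 23.26 / 2.3263
σ = 9.9985

Verification: μ + z × σ = 132 + 2.3263 × 9.9985 = 155.26 ✓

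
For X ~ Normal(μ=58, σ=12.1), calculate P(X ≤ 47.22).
0.186489

We have X ~ Normal(μ=58, σ=12.1).

The CDF gives us P(X ≤ k).

Using the CDF:
P(X ≤ 47.22) = 0.186489

This means there's approximately a 18.6% chance that X is at most 47.22.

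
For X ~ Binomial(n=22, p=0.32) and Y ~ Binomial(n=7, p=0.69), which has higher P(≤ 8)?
Y has higher probability (P(Y ≤ 8) = 1.0000 > P(X ≤ 8) = 0.7522)

Compute P(≤ 8) for each distribution:

X ~ Binomial(n=22, p=0.32):
P(X ≤ 8) = 0.7522

Y ~ Binomial(n=7, p=0.69):
P(Y ≤ 8) = 1.0000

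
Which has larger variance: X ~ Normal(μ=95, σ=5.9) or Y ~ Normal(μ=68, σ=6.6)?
Y has larger variance (43.5600 > 34.8100)

Compute the variance for each distribution:

X ~ Normal(μ=95, σ=5.9):
Var(X) = 34.8100

Y ~ Normal(μ=68, σ=6.6):
Var(Y) = 43.5600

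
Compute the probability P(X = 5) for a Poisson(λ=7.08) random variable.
0.124790

We have X ~ Poisson(λ=7.08).

For a Poisson distribution, the PMF gives us the probability of each outcome.

Using the PMF formula:
P(X = 5) = 0.124790

Rounded to 4 decimal places: 0.1248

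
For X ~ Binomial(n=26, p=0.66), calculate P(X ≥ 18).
0.452974

We have X ~ Binomial(n=26, p=0.66).

For discrete distributions, P(X ≥ 18) = 1 - P(X ≤ 17).

P(X ≤ 17) = 0.547026
P(X ≥ 18) = 1 - 0.547026 = 0.452974

So there's approximately a 45.3% chance that X is at least 18.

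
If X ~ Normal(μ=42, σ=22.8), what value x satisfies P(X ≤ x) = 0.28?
28.7112

We have X ~ Normal(μ=42, σ=22.8).

We want to find x such that P(X ≤ x) = 0.28.

This is the 28th percentile, which means 28% of values fall below this point.

Using the inverse CDF (quantile function):
x = F⁻¹(0.28) = 28.7112

Verification: P(X ≤ 28.7112) = 0.28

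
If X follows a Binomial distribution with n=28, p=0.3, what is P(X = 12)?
0.053729

We have X ~ Binomial(n=28, p=0.3).

For a Binomial distribution, the PMF gives us the probability of each outcome.

Using the PMF formula:
P(X = 12) = 0.053729

Rounded to 4 decimal places: 0.0537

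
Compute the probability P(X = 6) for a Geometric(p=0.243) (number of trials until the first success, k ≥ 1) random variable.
0.060407

We have X ~ Geometric(p=0.243) (number of trials until the first success, k ≥ 1).

For a Geometric distribution, the PMF gives us the probability of each outcome.

Using the PMF formula:
P(X = 6) = 0.060407

Rounded to 4 decimal places: 0.0604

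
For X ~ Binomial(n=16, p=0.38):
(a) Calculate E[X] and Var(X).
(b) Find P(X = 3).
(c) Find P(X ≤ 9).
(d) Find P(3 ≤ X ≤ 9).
(a) E[X] = 6.0800, Var(X) = 3.7696
(b) P(X = 3) = 0.061465
(c) P(X ≤ 9) = 0.958933
(d) P(3 ≤ X ≤ 9) = 0.932291

We have X ~ Binomial(n=16, p=0.38).

(a) Moments:
E[X] = 6.0800
Var(X) = 3.7696
σ = √Var(X) = 1.9415

(b) Point probability using PMF:
P(X = 3) = 0.061465

(c) Cumulative probability using CDF:
P(X ≤ 9) = F(9) = 0.958933

(d) Range probability:
P(3 ≤ X ≤ 9) = P(X ≤ 9) - P(X ≤ 2)
                   = F(9) - F(2)
                   = 0.958933 - 0.026641
                   = 0.932291

This means approximately 93.2% of outcomes fall in the interval [3, 9].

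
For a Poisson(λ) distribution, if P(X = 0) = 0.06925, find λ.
λ = 2.6700

For a Poisson(λ) distribution, the PMF at 0 is:
P(X = 0) = λ^0 e^(-λ) / 0! = e^(-λ)

Given P(X = 0) = 0.06925:
e^(-λ) = 0.06925
-λ = ln(0.06925)
λ = -ln(0.06925) = 2.6700

Verification: e^(-2.6700) = 0.06925 ✓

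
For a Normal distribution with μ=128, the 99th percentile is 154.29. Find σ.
σ = 11.3010

For X ~ Normal(μ, σ), the p-th percentile satisfies x = μ + z_p × σ,
where z_p = Φ⁻¹(p) is the standard normal quantile.

Step 1: z_{0.99} = Φ⁻¹(0.99) = 2.3263

Step 2: Solve for σ:
154.29 = 128 + 2.3263 × σ
σ = (154.29 - 128) / 2.3263
σ = 26.29 / 2.3263
σ = 11.3010

Verification: μ + z × σ = 128 + 2.3263 × 11.3010 = 154.29 ✓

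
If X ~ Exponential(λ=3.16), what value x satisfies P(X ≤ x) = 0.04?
0.0129

We have X ~ Exponential(λ=3.16).

We want to find x such that P(X ≤ x) = 0.04.

This is the 4th percentile, which means 4% of values fall below this point.

Using the inverse CDF (quantile function):
x = F⁻¹(0.04) = 0.0129

Verification: P(X ≤ 0.0129) = 0.04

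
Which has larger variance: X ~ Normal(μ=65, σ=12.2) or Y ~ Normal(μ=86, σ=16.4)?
Y has larger variance (268.9600 > 148.8400)

Compute the variance for each distribution:

X ~ Normal(μ=65, σ=12.2):
Var(X) = 148.8400

Y ~ Normal(μ=86, σ=16.4):
Var(Y) = 268.9600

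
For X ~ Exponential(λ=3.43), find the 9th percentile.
0.0275

We have X ~ Exponential(λ=3.43).

We want to find x such that P(X ≤ x) = 0.09.

This is the 9th percentile, which means 9% of values fall below this point.

Using the inverse CDF (quantile function):
x = F⁻¹(0.09) = 0.0275

Verification: P(X ≤ 0.0275) = 0.09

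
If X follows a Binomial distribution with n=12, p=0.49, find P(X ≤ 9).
0.983718

We have X ~ Binomial(n=12, p=0.49).

The CDF gives us P(X ≤ k).

Using the CDF:
P(X ≤ 9) = 0.983718

This means there's approximately a 98.4% chance that X is at most 9.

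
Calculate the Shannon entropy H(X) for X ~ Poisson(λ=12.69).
2.6825 nats

We have X ~ Poisson(λ=12.69).

The Shannon entropy measures the uncertainty or information content of the distribution.

For a Poisson distribution with λ=12.69:
H(X) = 2.6825 nats

(In bits, this would be 3.8700 bits.)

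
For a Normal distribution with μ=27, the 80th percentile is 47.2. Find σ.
σ = 24.0013

For X ~ Normal(μ, σ), the p-th percentile satisfies x = μ + z_p × σ,
where z_p = Φ⁻¹(p) is the standard normal quantile.

Step 1: z_{0.8} = Φ⁻¹(0.8) = 0.8416

Step 2: Solve for σ:
47.2 = 27 + 0.8416 × σ
σ = (47.2 - 27) / 0.8416
σ = 20.20 / 0.8416
σ = 24.0013

Verification: μ + z × σ = 27 + 0.8416 × 24.0013 = 47.20 ✓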